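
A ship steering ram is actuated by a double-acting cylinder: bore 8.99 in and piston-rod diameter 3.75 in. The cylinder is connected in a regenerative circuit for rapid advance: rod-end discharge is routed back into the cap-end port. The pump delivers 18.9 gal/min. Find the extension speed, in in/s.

In regeneration the rod-end outflow joins the pump flow into the cap end, so the net volume the pump must supply per unit advance equals the rod cross-section area.
Rod cross-section A_rod = π/4 × (3.75 in)² = 11.04 in^2
v = Q_pump / A_rod

v ≈ 6.59 in/s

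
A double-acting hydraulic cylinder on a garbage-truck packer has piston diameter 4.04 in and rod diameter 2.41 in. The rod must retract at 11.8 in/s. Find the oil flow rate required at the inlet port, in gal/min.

Q ≈ 25.3 gal/min

Rod-side annular area A_ann = π/4 × (4.04² − 2.41²) = 8.257 in^2
Q = A × v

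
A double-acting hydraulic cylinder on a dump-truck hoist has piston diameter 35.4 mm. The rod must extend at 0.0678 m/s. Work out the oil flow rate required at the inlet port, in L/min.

Cap-side area A_cap = π/4 × (35.4 mm)² = 984.2 mm^2
Q = A × v

Q ≈ 4.00 L/min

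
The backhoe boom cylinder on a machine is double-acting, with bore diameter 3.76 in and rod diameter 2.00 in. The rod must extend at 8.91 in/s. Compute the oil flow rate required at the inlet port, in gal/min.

Cap-side area A_cap = π/4 × (3.76 in)² = 11.10 in^2
Q = A × v

Q ≈ 25.7 gal/min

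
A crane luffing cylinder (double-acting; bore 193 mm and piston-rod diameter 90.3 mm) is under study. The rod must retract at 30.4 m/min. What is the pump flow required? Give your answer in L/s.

Rod-side annular area A_ann = π/4 × (193² − 90.3²) = 22850 mm^2
Q = A × v

Q ≈ 11.6 L/s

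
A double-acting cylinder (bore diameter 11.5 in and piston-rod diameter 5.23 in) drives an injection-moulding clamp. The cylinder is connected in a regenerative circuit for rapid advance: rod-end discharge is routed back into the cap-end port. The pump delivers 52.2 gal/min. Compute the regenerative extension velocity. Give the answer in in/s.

In regeneration the rod-end outflow joins the pump flow into the cap end, so the net volume the pump must supply per unit advance equals the rod cross-section area.
Rod cross-section A_rod = π/4 × (5.23 in)² = 21.48 in^2
v = Q_pump / A_rod

v ≈ 9.35 in/s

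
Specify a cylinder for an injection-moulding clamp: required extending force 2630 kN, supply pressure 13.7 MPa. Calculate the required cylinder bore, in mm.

D ≈ 494 mm

Extension force acts on the full piston face: F = P × (π/4)D².
D = √(4F / (πP)) = √(4 × 2630 kN / (π × 13.7 MPa))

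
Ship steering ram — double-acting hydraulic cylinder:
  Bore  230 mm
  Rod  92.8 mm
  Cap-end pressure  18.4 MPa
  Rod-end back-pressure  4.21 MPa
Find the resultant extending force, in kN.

F ≈ 618 kN

Cap-side area A_cap = π/4 × (230 mm)² = 41550 mm^2
Rod-side annular area A_ann = π/4 × (230² − 92.8²) = 34780 mm^2
Net thrust = P_cap·A_cap − P_rod·A_ann = 764.5 kN − 146.4 kN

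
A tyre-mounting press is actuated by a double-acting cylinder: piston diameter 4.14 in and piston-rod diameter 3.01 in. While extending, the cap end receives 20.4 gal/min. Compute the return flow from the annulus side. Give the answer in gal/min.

Q_out ≈ 9.62 gal/min

Cap-side area A_cap = π/4 × (4.14 in)² = 13.46 in^2
Rod-side annular area A_ann = π/4 × (4.14² − 3.01²) = 6.346 in^2
Piston speed v = Q_in/A_cap; rod-end outflow Q_out = v × A_ann = Q_in × A_ann/A_cap.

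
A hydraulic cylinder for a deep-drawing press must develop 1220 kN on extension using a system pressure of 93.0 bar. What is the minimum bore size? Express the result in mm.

D ≈ 409 mm

Extension force acts on the full piston face: F = P × (π/4)D².
D = √(4F / (πP)) = √(4 × 1220 kN / (π × 93.0 bar))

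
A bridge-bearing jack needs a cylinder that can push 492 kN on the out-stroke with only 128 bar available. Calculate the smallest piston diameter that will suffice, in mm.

Extension force acts on the full piston face: F = P × (π/4)D².
D = √(4F / (πP)) = √(4 × 492 kN / (π × 128 bar))

D ≈ 221 mm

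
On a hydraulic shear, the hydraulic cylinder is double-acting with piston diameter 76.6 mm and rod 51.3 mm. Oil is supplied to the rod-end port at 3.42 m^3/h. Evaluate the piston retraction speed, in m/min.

v ≈ 22.4 m/min

Rod-side annular area A_ann = π/4 × (76.6² − 51.3²) = 2541 mm^2
Flow into the rod-end port fills the annular volume.
v = Q / A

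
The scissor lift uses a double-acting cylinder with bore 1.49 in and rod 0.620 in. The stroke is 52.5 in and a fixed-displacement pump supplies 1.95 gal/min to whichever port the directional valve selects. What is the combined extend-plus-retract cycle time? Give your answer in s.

t ≈ 22.3 s

Cap-side area A_cap = π/4 × (1.49 in)² = 1.744 in^2
Rod-side annular area A_ann = π/4 × (1.49² − 0.620²) = 1.442 in^2
t_ext = A_cap·L/Q = 12.19 s
t_ret = A_ann·L/Q = 10.08 s
t_cycle = t_ext + t_ret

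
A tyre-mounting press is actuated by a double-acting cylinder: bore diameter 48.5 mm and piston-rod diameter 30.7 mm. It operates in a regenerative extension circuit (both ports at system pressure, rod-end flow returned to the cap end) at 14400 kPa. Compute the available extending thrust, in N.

With equal pressure on both faces, forces on the annular region cancel; the net push is pressure × rod cross-section.
Rod cross-section A_rod = π/4 × (30.7 mm)² = 740.2 mm^2
F = P × A_rod

F ≈ 10700 N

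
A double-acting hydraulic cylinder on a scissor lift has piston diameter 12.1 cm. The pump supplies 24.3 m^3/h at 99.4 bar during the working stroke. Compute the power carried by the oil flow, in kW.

Hydraulic power = P × Q

W ≈ 67.1 kW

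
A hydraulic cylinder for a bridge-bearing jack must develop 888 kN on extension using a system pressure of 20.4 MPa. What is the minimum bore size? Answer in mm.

Extension force acts on the full piston face: F = P × (π/4)D².
D = √(4F / (πP)) = √(4 × 888 kN / (π × 20.4 MPa))

D ≈ 235 mm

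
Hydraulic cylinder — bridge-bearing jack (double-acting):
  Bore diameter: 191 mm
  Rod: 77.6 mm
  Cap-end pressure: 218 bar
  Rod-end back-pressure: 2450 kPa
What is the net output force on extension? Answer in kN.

Cap-side area A_cap = π/4 × (191 mm)² = 28650 mm^2
Rod-side annular area A_ann = π/4 × (191² − 77.6²) = 23920 mm^2
Net thrust = P_cap·A_cap − P_rod·A_ann = 624.6 kN − 58.61 kN

F ≈ 566 kN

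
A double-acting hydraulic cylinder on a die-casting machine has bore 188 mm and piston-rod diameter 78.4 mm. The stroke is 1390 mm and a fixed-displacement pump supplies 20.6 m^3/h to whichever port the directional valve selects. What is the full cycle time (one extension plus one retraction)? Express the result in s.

Cap-side area A_cap = π/4 × (188 mm)² = 27760 mm^2
Rod-side annular area A_ann = π/4 × (188² − 78.4²) = 22930 mm^2
t_ext = A_cap·L/Q = 6.743 s
t_ret = A_ann·L/Q = 5.570 s
t_cycle = t_ext + t_ret

t ≈ 12.3 s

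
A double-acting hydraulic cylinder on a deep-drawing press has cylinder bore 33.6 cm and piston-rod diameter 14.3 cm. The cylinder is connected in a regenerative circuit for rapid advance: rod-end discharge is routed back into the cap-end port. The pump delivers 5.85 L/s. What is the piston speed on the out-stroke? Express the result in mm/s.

v ≈ 364 mm/s

In regeneration the rod-end outflow joins the pump flow into the cap end, so the net volume the pump must supply per unit advance equals the rod cross-section area.
Rod cross-section A_rod = π/4 × (14.3 cm)² = 160.6 cm^2
v = Q_pump / A_rod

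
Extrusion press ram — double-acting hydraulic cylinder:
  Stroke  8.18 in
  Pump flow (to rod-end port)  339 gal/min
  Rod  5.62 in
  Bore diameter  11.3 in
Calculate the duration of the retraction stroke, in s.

Rod-side annular area A_ann = π/4 × (11.3² − 5.62²) = 75.48 in^2
Swept volume V = A × L; t = V / Q = A·L / Q

t ≈ 0.473 s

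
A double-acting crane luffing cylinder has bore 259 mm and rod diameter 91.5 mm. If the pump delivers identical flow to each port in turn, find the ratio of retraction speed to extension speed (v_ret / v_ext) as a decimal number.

v_ret/v_ext ≈ 1.14

Cap-side area A_cap = π/4 × (259 mm)² = 52690 mm^2
Rod-side annular area A_ann = π/4 × (259² − 91.5²) = 46110 mm^2
For equal Q, v ∝ 1/A, so v_ret/v_ext = A_cap/A_ann.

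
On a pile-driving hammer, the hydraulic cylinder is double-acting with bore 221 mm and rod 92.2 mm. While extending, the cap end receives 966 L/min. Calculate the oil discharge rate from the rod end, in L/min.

Cap-side area A_cap = π/4 × (221 mm)² = 38360 mm^2
Rod-side annular area A_ann = π/4 × (221² − 92.2²) = 31680 mm^2
Piston speed v = Q_in/A_cap; rod-end outflow Q_out = v × A_ann = Q_in × A_ann/A_cap.

Q_out ≈ 798 L/min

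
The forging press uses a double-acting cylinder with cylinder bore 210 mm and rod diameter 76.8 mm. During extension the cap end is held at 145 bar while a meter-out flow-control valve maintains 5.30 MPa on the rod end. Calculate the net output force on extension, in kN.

Cap-side area A_cap = π/4 × (210 mm)² = 34640 mm^2
Rod-side annular area A_ann = π/4 × (210² − 76.8²) = 30000 mm^2
Net thrust = P_cap·A_cap − P_rod·A_ann = 502.2 kN − 159.0 kN

F ≈ 343 kN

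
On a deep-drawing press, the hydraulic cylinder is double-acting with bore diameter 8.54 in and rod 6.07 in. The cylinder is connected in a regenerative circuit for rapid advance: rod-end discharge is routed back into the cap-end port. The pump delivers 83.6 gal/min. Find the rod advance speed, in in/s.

In regeneration the rod-end outflow joins the pump flow into the cap end, so the net volume the pump must supply per unit advance equals the rod cross-section area.
Rod cross-section A_rod = π/4 × (6.07 in)² = 28.94 in^2
v = Q_pump / A_rod

v ≈ 11.1 in/s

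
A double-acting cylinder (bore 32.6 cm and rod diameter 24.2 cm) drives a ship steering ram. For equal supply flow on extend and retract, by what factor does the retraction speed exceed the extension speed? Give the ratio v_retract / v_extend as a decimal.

Cap-side area A_cap = π/4 × (32.6 cm)² = 834.7 cm^2
Rod-side annular area A_ann = π/4 × (32.6² − 24.2²) = 374.7 cm^2
For equal Q, v ∝ 1/A, so v_ret/v_ext = A_cap/A_ann.

v_ret/v_ext ≈ 2.23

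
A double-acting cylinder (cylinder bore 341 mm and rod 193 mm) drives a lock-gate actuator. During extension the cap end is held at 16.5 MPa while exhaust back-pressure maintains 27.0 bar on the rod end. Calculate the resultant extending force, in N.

Cap-side area A_cap = π/4 × (341 mm)² = 91330 mm^2
Rod-side annular area A_ann = π/4 × (341² − 193²) = 62070 mm^2
Net thrust = P_cap·A_cap − P_rod·A_ann = 1.507e6 N − 1.676e5 N

F ≈ 1.34e6 N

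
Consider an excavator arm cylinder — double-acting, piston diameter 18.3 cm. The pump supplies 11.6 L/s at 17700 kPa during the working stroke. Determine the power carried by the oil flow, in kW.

W ≈ 205 kW

Hydraulic power = P × Q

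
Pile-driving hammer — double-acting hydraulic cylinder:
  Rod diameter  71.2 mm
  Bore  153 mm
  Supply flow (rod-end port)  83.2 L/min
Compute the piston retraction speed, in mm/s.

v ≈ 96.3 mm/s

Rod-side annular area A_ann = π/4 × (153² − 71.2²) = 14400 mm^2
Flow into the rod-end port fills the annular volume.
v = Q / A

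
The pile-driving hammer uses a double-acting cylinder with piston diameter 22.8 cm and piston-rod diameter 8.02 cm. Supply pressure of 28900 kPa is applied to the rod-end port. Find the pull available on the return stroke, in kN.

Rod-side annular area A_ann = π/4 × (22.8² − 8.02²) = 357.8 cm^2
On retraction the pressure acts on the annular area (bore minus rod).
F = P × A_ann

F ≈ 1030 kN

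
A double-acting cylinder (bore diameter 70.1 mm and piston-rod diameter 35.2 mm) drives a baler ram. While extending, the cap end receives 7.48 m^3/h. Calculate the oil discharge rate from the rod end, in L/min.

Q_out ≈ 93.2 L/min

Cap-side area A_cap = π/4 × (70.1 mm)² = 3859 mm^2
Rod-side annular area A_ann = π/4 × (70.1² − 35.2²) = 2886 mm^2
Piston speed v = Q_in/A_cap; rod-end outflow Q_out = v × A_ann = Q_in × A_ann/A_cap.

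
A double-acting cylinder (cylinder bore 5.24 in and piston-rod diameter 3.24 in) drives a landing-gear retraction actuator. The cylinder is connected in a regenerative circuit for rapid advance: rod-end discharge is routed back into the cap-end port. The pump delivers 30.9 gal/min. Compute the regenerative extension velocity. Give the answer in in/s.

In regeneration the rod-end outflow joins the pump flow into the cap end, so the net volume the pump must supply per unit advance equals the rod cross-section area.
Rod cross-section A_rod = π/4 × (3.24 in)² = 8.245 in^2
v = Q_pump / A_rod

v ≈ 14.4 in/s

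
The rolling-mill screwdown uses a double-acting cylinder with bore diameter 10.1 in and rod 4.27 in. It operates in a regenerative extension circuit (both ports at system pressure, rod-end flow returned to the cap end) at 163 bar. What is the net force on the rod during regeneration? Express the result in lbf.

With equal pressure on both faces, forces on the annular region cancel; the net push is pressure × rod cross-section.
Rod cross-section A_rod = π/4 × (4.27 in)² = 14.32 in^2
F = P × A_rod

F ≈ 33900 lbf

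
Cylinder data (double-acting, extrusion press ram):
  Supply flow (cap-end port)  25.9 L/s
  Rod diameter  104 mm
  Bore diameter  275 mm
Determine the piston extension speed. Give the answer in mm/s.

v ≈ 436 mm/s

Cap-side area A_cap = π/4 × (275 mm)² = 59400 mm^2
v = Q / A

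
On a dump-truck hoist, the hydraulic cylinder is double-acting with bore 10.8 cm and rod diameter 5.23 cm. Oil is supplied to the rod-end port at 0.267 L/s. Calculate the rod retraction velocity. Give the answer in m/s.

Rod-side annular area A_ann = π/4 × (10.8² − 5.23²) = 70.13 cm^2
Flow into the rod-end port fills the annular volume.
v = Q / A

v ≈ 0.0381 m/s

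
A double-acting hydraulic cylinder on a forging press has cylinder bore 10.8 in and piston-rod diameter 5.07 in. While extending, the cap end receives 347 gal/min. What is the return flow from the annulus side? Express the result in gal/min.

Q_out ≈ 271 gal/min

Cap-side area A_cap = π/4 × (10.8 in)² = 91.61 in^2
Rod-side annular area A_ann = π/4 × (10.8² − 5.07²) = 71.42 in^2
Piston speed v = Q_in/A_cap; rod-end outflow Q_out = v × A_ann = Q_in × A_ann/A_cap.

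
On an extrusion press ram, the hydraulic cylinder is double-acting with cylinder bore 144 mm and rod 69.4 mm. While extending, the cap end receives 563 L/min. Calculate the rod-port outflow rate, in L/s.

Cap-side area A_cap = π/4 × (144 mm)² = 16290 mm^2
Rod-side annular area A_ann = π/4 × (144² − 69.4²) = 12500 mm^2
Piston speed v = Q_in/A_cap; rod-end outflow Q_out = v × A_ann = Q_in × A_ann/A_cap.

Q_out ≈ 7.20 L/s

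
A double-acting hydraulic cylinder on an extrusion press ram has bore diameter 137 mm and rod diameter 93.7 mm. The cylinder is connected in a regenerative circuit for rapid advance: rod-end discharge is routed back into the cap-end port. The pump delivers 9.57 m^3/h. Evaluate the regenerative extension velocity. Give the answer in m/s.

v ≈ 0.386 m/s

In regeneration the rod-end outflow joins the pump flow into the cap end, so the net volume the pump must supply per unit advance equals the rod cross-section area.
Rod cross-section A_rod = π/4 × (93.7 mm)² = 6896 mm^2
v = Q_pump / A_rod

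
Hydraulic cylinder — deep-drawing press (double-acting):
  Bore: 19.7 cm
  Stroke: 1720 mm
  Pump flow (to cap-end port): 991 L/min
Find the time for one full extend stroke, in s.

Cap-side area A_cap = π/4 × (19.7 cm)² = 304.8 cm^2
Swept volume V = A × L; t = V / Q = A·L / Q

t ≈ 3.17 s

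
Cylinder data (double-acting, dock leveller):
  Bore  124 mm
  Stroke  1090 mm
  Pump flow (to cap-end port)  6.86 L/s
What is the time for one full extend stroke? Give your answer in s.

Cap-side area A_cap = π/4 × (124 mm)² = 12080 mm^2
Swept volume V = A × L; t = V / Q = A·L / Q

t ≈ 1.92 s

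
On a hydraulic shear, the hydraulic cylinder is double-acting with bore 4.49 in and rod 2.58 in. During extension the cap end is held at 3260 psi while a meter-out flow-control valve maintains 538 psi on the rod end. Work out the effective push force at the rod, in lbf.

F ≈ 45900 lbf

Cap-side area A_cap = π/4 × (4.49 in)² = 15.83 in^2
Rod-side annular area A_ann = π/4 × (4.49² − 2.58²) = 10.61 in^2
Net thrust = P_cap·A_cap − P_rod·A_ann = 51620 lbf − 5706 lbf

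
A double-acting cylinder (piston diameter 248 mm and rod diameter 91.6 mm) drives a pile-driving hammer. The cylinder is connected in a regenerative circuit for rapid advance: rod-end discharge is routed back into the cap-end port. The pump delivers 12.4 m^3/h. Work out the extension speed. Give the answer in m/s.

In regeneration the rod-end outflow joins the pump flow into the cap end, so the net volume the pump must supply per unit advance equals the rod cross-section area.
Rod cross-section A_rod = π/4 × (91.6 mm)² = 6590 mm^2
v = Q_pump / A_rod

v ≈ 0.523 m/s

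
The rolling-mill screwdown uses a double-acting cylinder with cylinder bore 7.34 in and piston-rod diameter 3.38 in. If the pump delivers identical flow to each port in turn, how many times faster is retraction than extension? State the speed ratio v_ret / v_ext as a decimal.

Cap-side area A_cap = π/4 × (7.34 in)² = 42.31 in^2
Rod-side annular area A_ann = π/4 × (7.34² − 3.38²) = 33.34 in^2
For equal Q, v ∝ 1/A, so v_ret/v_ext = A_cap/A_ann.

v_ret/v_ext ≈ 1.27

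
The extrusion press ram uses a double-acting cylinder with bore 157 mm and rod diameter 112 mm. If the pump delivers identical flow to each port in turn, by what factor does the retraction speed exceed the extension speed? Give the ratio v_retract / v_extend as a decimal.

v_ret/v_ext ≈ 2.04

Cap-side area A_cap = π/4 × (157 mm)² = 19360 mm^2
Rod-side annular area A_ann = π/4 × (157² − 112²) = 9507 mm^2
For equal Q, v ∝ 1/A, so v_ret/v_ext = A_cap/A_ann.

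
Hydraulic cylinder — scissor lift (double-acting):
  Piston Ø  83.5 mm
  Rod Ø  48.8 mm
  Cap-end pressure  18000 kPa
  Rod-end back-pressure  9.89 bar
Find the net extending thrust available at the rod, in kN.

F ≈ 95.0 kN

Cap-side area A_cap = π/4 × (83.5 mm)² = 5476 mm^2
Rod-side annular area A_ann = π/4 × (83.5² − 48.8²) = 3606 mm^2
Net thrust = P_cap·A_cap − P_rod·A_ann = 98.57 kN − 3.566 kN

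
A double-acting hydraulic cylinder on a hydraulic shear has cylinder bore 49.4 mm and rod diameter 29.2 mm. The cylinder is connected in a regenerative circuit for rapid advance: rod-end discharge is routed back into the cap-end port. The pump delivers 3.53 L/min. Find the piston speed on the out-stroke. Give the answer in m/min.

v ≈ 5.27 m/min

In regeneration the rod-end outflow joins the pump flow into the cap end, so the net volume the pump must supply per unit advance equals the rod cross-section area.
Rod cross-section A_rod = π/4 × (29.2 mm)² = 669.7 mm^2
v = Q_pump / A_rod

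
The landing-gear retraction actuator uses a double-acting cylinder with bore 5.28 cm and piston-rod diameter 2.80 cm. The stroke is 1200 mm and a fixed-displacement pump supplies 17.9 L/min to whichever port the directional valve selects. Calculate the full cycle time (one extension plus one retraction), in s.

Cap-side area A_cap = π/4 × (5.28 cm)² = 21.90 cm^2
Rod-side annular area A_ann = π/4 × (5.28² − 2.80²) = 15.74 cm^2
t_ext = A_cap·L/Q = 8.807 s
t_ret = A_ann·L/Q = 6.330 s
t_cycle = t_ext + t_ret

t ≈ 15.1 s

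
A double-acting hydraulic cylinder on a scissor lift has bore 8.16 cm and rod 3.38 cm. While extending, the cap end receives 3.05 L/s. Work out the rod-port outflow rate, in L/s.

Q_out ≈ 2.53 L/s

Cap-side area A_cap = π/4 × (8.16 cm)² = 52.30 cm^2
Rod-side annular area A_ann = π/4 × (8.16² − 3.38²) = 43.32 cm^2
Piston speed v = Q_in/A_cap; rod-end outflow Q_out = v × A_ann = Q_in × A_ann/A_cap.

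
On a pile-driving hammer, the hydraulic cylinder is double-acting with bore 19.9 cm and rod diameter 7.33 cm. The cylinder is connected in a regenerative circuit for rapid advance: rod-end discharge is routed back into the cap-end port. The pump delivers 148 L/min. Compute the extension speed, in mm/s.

In regeneration the rod-end outflow joins the pump flow into the cap end, so the net volume the pump must supply per unit advance equals the rod cross-section area.
Rod cross-section A_rod = π/4 × (7.33 cm)² = 42.20 cm^2
v = Q_pump / A_rod

v ≈ 585 mm/s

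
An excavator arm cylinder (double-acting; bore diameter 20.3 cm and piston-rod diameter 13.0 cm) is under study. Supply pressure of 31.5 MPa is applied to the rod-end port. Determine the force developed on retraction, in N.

Rod-side annular area A_ann = π/4 × (20.3² − 13.0²) = 190.9 cm^2
On retraction the pressure acts on the annular area (bore minus rod).
F = P × A_ann

F ≈ 6.01e5 N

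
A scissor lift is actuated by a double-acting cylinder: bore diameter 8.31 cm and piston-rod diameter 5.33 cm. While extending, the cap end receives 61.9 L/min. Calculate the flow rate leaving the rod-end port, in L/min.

Cap-side area A_cap = π/4 × (8.31 cm)² = 54.24 cm^2
Rod-side annular area A_ann = π/4 × (8.31² − 5.33²) = 31.92 cm^2
Piston speed v = Q_in/A_cap; rod-end outflow Q_out = v × A_ann = Q_in × A_ann/A_cap.

Q_out ≈ 36.4 L/min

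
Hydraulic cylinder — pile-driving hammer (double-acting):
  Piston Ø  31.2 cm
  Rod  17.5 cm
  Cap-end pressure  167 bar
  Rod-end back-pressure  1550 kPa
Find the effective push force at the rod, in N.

Cap-side area A_cap = π/4 × (31.2 cm)² = 764.5 cm^2
Rod-side annular area A_ann = π/4 × (31.2² − 17.5²) = 524.0 cm^2
Net thrust = P_cap·A_cap − P_rod·A_ann = 1.277e6 N − 81220 N

F ≈ 1.20e6 N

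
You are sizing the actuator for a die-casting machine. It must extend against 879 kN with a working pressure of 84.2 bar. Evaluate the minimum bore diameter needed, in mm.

D ≈ 365 mm

Extension force acts on the full piston face: F = P × (π/4)D².
D = √(4F / (πP)) = √(4 × 879 kN / (π × 84.2 bar))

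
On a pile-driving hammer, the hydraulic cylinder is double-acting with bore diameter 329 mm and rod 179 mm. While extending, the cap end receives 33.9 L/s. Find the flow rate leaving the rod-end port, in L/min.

Q_out ≈ 1430 L/min

Cap-side area A_cap = π/4 × (329 mm)² = 85010 mm^2
Rod-side annular area A_ann = π/4 × (329² − 179²) = 59850 mm^2
Piston speed v = Q_in/A_cap; rod-end outflow Q_out = v × A_ann = Q_in × A_ann/A_cap.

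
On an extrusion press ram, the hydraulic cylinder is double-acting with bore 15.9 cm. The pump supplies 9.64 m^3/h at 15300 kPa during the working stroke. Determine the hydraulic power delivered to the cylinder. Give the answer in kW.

W ≈ 41.0 kW

Hydraulic power = P × Q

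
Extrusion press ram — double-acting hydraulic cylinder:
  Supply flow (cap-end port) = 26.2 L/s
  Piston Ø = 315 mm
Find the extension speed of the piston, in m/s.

v ≈ 0.336 m/s

Cap-side area A_cap = π/4 × (315 mm)² = 77930 mm^2
v = Q / A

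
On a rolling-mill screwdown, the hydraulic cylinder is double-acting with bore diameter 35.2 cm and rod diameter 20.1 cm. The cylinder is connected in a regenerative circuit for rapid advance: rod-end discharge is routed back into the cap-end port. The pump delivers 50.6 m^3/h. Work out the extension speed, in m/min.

In regeneration the rod-end outflow joins the pump flow into the cap end, so the net volume the pump must supply per unit advance equals the rod cross-section area.
Rod cross-section A_rod = π/4 × (20.1 cm)² = 317.3 cm^2
v = Q_pump / A_rod

v ≈ 26.6 m/min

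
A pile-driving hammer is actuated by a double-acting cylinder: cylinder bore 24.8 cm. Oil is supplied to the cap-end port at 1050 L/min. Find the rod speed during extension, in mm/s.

Cap-side area A_cap = π/4 × (24.8 cm)² = 483.1 cm^2
v = Q / A

v ≈ 362 mm/s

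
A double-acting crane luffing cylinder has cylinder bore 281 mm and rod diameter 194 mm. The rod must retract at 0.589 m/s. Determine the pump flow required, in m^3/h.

Rod-side annular area A_ann = π/4 × (281² − 194²) = 32460 mm^2
Q = A × v

Q ≈ 68.8 m^3/h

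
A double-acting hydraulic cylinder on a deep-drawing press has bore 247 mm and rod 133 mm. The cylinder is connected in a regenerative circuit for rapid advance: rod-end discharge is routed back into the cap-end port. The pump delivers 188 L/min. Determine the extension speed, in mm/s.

v ≈ 226 mm/s

In regeneration the rod-end outflow joins the pump flow into the cap end, so the net volume the pump must supply per unit advance equals the rod cross-section area.
Rod cross-section A_rod = π/4 × (133 mm)² = 13890 mm^2
v = Q_pump / A_rod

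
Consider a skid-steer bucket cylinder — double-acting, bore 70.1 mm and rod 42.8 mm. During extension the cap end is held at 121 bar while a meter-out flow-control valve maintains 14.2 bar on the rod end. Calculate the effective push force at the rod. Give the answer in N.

Cap-side area A_cap = π/4 × (70.1 mm)² = 3859 mm^2
Rod-side annular area A_ann = π/4 × (70.1² − 42.8²) = 2421 mm^2
Net thrust = P_cap·A_cap − P_rod·A_ann = 46700 N − 3437 N

F ≈ 43300 N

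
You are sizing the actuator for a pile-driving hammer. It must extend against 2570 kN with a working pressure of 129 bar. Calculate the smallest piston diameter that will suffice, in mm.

D ≈ 504 mm

Extension force acts on the full piston face: F = P × (π/4)D².
D = √(4F / (πP)) = √(4 × 2570 kN / (π × 129 bar))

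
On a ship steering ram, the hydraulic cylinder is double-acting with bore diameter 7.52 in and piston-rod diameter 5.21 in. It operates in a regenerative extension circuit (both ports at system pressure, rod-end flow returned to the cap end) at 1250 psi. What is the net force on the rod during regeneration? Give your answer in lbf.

With equal pressure on both faces, forces on the annular region cancel; the net push is pressure × rod cross-section.
Rod cross-section A_rod = π/4 × (5.21 in)² = 21.32 in^2
F = P × A_rod

F ≈ 26600 lbf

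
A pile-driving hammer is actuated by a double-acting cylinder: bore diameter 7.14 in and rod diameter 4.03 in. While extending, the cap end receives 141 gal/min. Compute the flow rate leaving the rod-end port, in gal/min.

Q_out ≈ 96.1 gal/min

Cap-side area A_cap = π/4 × (7.14 in)² = 40.04 in^2
Rod-side annular area A_ann = π/4 × (7.14² − 4.03²) = 27.28 in^2
Piston speed v = Q_in/A_cap; rod-end outflow Q_out = v × A_ann = Q_in × A_ann/A_cap.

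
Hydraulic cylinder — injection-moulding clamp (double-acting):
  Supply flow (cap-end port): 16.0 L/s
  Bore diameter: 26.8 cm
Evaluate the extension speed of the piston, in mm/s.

v ≈ 284 mm/s

Cap-side area A_cap = π/4 × (26.8 cm)² = 564.1 cm^2
v = Q / A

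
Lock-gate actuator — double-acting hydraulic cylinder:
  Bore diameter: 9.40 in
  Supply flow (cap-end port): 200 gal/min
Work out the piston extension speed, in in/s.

v ≈ 11.1 in/s

Cap-side area A_cap = π/4 × (9.40 in)² = 69.40 in^2
v = Q / A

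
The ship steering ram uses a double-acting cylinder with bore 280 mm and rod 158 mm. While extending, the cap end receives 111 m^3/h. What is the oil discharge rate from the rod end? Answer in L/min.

Q_out ≈ 1260 L/min

Cap-side area A_cap = π/4 × (280 mm)² = 61580 mm^2
Rod-side annular area A_ann = π/4 × (280² − 158²) = 41970 mm^2
Piston speed v = Q_in/A_cap; rod-end outflow Q_out = v × A_ann = Q_in × A_ann/A_cap.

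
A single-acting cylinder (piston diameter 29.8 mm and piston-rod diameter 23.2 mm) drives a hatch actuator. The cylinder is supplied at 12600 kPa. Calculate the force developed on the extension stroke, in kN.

Cap-side area A_cap = π/4 × (29.8 mm)² = 697.5 mm^2
F = P × A_cap = 12600 kPa × A_cap

F ≈ 8.79 kN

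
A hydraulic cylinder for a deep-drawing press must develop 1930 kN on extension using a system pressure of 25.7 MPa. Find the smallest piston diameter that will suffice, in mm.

Extension force acts on the full piston face: F = P × (π/4)D².
D = √(4F / (πP)) = √(4 × 1930 kN / (π × 25.7 MPa))

D ≈ 309 mm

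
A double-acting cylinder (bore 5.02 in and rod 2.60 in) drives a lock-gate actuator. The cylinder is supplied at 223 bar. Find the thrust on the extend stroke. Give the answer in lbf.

Cap-side area A_cap = π/4 × (5.02 in)² = 19.79 in^2
F = P × A_cap = 223 bar × A_cap

F ≈ 64000 lbf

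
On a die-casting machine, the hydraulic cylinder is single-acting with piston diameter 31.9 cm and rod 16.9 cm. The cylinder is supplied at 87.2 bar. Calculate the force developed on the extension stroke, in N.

Cap-side area A_cap = π/4 × (31.9 cm)² = 799.2 cm^2
F = P × A_cap = 87.2 bar × A_cap

F ≈ 6.97e5 N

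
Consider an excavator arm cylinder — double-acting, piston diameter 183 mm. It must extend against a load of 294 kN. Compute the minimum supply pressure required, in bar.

P ≈ 112 bar

Cap-side area A_cap = π/4 × (183 mm)² = 26300 mm^2
P = F / A = 294 kN / A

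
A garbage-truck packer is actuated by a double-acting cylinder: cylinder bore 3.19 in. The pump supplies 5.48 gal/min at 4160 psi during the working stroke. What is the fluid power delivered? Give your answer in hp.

Hydraulic power = P × Q

W ≈ 13.3 hp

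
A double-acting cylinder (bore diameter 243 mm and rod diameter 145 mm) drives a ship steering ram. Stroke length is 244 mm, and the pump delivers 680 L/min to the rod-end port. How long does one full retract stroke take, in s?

t ≈ 0.643 s

Rod-side annular area A_ann = π/4 × (243² − 145²) = 29860 mm^2
Swept volume V = A × L; t = V / Q = A·L / Q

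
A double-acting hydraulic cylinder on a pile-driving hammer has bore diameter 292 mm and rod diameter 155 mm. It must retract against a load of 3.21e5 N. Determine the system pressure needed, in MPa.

Rod-side annular area A_ann = π/4 × (292² − 155²) = 48100 mm^2
Retraction: pressure acts on the annular area.
P = F / A = 3.21e5 N / A

P ≈ 6.67 MPa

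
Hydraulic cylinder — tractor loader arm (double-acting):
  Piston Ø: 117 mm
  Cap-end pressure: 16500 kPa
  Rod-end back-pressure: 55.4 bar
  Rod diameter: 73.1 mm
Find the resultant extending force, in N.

F ≈ 1.41e5 N

Cap-side area A_cap = π/4 × (117 mm)² = 10750 mm^2
Rod-side annular area A_ann = π/4 × (117² − 73.1²) = 6554 mm^2
Net thrust = P_cap·A_cap − P_rod·A_ann = 1.774e5 N − 36310 N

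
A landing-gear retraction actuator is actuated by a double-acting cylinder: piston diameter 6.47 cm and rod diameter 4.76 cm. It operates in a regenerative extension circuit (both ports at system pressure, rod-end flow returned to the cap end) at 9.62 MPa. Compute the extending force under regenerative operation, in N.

F ≈ 17100 N

With equal pressure on both faces, forces on the annular region cancel; the net push is pressure × rod cross-section.
Rod cross-section A_rod = π/4 × (4.76 cm)² = 17.80 cm^2
F = P × A_rod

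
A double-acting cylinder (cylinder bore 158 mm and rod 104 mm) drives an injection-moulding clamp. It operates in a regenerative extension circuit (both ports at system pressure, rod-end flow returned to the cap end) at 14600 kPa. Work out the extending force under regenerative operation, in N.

With equal pressure on both faces, forces on the annular region cancel; the net push is pressure × rod cross-section.
Rod cross-section A_rod = π/4 × (104 mm)² = 8495 mm^2
F = P × A_rod

F ≈ 1.24e5 N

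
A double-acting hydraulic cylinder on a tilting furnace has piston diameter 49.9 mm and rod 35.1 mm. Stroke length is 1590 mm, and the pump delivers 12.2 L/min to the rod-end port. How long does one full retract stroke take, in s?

Rod-side annular area A_ann = π/4 × (49.9² − 35.1²) = 988.0 mm^2
Swept volume V = A × L; t = V / Q = A·L / Q

t ≈ 7.73 s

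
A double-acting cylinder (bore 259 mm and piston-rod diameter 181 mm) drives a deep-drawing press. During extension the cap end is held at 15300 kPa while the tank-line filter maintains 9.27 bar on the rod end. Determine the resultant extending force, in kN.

F ≈ 781 kN

Cap-side area A_cap = π/4 × (259 mm)² = 52690 mm^2
Rod-side annular area A_ann = π/4 × (259² − 181²) = 26950 mm^2
Net thrust = P_cap·A_cap − P_rod·A_ann = 806.1 kN − 24.99 kN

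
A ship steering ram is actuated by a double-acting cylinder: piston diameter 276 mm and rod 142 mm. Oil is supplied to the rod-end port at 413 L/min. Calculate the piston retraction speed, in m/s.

v ≈ 0.156 m/s

Rod-side annular area A_ann = π/4 × (276² − 142²) = 43990 mm^2
Flow into the rod-end port fills the annular volume.
v = Q / A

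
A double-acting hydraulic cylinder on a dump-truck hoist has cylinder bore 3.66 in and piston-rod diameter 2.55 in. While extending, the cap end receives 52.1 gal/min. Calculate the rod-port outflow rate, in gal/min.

Q_out ≈ 26.8 gal/min

Cap-side area A_cap = π/4 × (3.66 in)² = 10.52 in^2
Rod-side annular area A_ann = π/4 × (3.66² − 2.55²) = 5.414 in^2
Piston speed v = Q_in/A_cap; rod-end outflow Q_out = v × A_ann = Q_in × A_ann/A_cap.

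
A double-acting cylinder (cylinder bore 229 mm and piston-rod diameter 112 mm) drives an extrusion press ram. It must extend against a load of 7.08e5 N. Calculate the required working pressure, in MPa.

Cap-side area A_cap = π/4 × (229 mm)² = 41190 mm^2
P = F / A = 7.08e5 N / A

P ≈ 17.2 MPa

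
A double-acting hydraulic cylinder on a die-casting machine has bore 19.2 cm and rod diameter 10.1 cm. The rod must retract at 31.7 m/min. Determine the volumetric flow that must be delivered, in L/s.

Rod-side annular area A_ann = π/4 × (19.2² − 10.1²) = 209.4 cm^2
Q = A × v

Q ≈ 11.1 L/s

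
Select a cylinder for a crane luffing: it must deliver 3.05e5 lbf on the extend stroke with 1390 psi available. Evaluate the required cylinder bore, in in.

Extension force acts on the full piston face: F = P × (π/4)D².
D = √(4F / (πP)) = √(4 × 3.05e5 lbf / (π × 1390 psi))

D ≈ 16.7 in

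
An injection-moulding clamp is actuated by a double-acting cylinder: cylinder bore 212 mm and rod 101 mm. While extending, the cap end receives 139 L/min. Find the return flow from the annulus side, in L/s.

Q_out ≈ 1.79 L/s

Cap-side area A_cap = π/4 × (212 mm)² = 35300 mm^2
Rod-side annular area A_ann = π/4 × (212² − 101²) = 27290 mm^2
Piston speed v = Q_in/A_cap; rod-end outflow Q_out = v × A_ann = Q_in × A_ann/A_cap.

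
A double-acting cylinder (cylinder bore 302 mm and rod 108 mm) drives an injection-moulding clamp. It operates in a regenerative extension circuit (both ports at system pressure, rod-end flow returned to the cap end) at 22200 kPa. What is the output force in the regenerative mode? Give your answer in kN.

With equal pressure on both faces, forces on the annular region cancel; the net push is pressure × rod cross-section.
Rod cross-section A_rod = π/4 × (108 mm)² = 9161 mm^2
F = P × A_rod

F ≈ 203 kN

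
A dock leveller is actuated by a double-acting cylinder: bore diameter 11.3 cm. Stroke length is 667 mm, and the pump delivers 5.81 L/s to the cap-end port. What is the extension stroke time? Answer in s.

t ≈ 1.15 s

Cap-side area A_cap = π/4 × (11.3 cm)² = 100.3 cm^2
Swept volume V = A × L; t = V / Q = A·L / Q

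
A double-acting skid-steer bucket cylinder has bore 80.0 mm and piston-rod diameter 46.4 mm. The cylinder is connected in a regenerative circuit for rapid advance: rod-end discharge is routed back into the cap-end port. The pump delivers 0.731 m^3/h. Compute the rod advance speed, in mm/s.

In regeneration the rod-end outflow joins the pump flow into the cap end, so the net volume the pump must supply per unit advance equals the rod cross-section area.
Rod cross-section A_rod = π/4 × (46.4 mm)² = 1691 mm^2
v = Q_pump / A_rod

v ≈ 120 mm/s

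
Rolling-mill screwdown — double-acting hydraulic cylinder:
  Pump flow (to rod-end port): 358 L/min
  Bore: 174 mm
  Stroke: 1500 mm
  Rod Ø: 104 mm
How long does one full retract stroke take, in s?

Rod-side annular area A_ann = π/4 × (174² − 104²) = 15280 mm^2
Swept volume V = A × L; t = V / Q = A·L / Q

t ≈ 3.84 s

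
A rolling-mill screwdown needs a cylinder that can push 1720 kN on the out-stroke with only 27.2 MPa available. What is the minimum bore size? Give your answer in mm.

D ≈ 284 mm

Extension force acts on the full piston face: F = P × (π/4)D².
D = √(4F / (πP)) = √(4 × 1720 kN / (π × 27.2 MPa))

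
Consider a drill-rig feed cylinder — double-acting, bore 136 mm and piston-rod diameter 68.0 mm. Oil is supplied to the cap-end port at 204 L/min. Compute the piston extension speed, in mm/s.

Cap-side area A_cap = π/4 × (136 mm)² = 14530 mm^2
v = Q / A

v ≈ 234 mm/s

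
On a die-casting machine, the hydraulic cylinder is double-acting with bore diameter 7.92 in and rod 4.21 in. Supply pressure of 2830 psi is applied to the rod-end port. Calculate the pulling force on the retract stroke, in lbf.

F ≈ 1.00e5 lbf

Rod-side annular area A_ann = π/4 × (7.92² − 4.21²) = 35.34 in^2
On retraction the pressure acts on the annular area (bore minus rod).
F = P × A_ann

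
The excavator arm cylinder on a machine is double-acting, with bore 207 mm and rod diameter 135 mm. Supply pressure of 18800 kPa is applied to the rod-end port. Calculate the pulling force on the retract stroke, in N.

F ≈ 3.64e5 N

Rod-side annular area A_ann = π/4 × (207² − 135²) = 19340 mm^2
On retraction the pressure acts on the annular area (bore minus rod).
F = P × A_ann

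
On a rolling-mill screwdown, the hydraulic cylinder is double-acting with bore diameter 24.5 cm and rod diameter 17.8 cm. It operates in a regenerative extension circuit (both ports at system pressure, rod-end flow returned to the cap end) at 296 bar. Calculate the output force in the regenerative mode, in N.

With equal pressure on both faces, forces on the annular region cancel; the net push is pressure × rod cross-section.
Rod cross-section A_rod = π/4 × (17.8 cm)² = 248.8 cm^2
F = P × A_rod

F ≈ 7.37e5 N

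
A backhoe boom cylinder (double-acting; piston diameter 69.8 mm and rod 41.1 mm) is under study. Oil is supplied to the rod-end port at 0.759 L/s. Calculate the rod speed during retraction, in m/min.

v ≈ 18.2 m/min

Rod-side annular area A_ann = π/4 × (69.8² − 41.1²) = 2500 mm^2
Flow into the rod-end port fills the annular volume.
v = Q / A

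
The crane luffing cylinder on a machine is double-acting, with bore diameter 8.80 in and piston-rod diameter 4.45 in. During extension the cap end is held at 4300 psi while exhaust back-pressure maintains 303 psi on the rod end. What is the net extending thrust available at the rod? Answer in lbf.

F ≈ 2.48e5 lbf

Cap-side area A_cap = π/4 × (8.80 in)² = 60.82 in^2
Rod-side annular area A_ann = π/4 × (8.80² − 4.45²) = 45.27 in^2
Net thrust = P_cap·A_cap − P_rod·A_ann = 2.615e5 lbf − 13720 lbf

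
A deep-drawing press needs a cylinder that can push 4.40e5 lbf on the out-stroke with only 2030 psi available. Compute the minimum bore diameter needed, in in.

D ≈ 16.6 in

Extension force acts on the full piston face: F = P × (π/4)D².
D = √(4F / (πP)) = √(4 × 4.40e5 lbf / (π × 2030 psi))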